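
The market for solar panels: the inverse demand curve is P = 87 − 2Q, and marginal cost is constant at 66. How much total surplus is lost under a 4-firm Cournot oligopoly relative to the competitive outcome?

Under competition P = MC = 66, so Q = (87 − 66)/2 = 10.5.
With 4 symmetric Cournot firms, each firm's FOC gives 87 − 10q = 66, so q = 2.1, Q = 4·2.1 = 8.4, and P = 70.2.
DWL is the triangle between Q = 8.4 and Q = 10.5: ½·(10.5 − 8.4)·(70.2 − 66) = 4.41.

DWL = 4.41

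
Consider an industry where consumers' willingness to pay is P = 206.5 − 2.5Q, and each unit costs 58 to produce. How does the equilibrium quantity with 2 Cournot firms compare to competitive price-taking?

Cournot with 2 identical firms: the symmetric best-response condition is 206.5 − 7.5q = 58. Each firm produces q = 19.8, total output Q = 39.6, price P = 107.5.
Under competition P = MC = 58, so Q = (206.5 − 58)/2.5 = 59.4.

Cournot: Q = 39.6; Competition: Q = 59.4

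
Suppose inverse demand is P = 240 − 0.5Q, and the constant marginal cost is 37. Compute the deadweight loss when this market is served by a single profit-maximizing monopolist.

Competitive firms price at marginal cost: P = 37, giving Q = 406.
Monopoly sets MR = MC: 240 − Q = 37 ⇒ Q = 203, P = 240 − 0.5·203 = 138.5.
DWL is the triangle between Q = 203 and Q = 406: ½·(406 − 203)·(138.5 − 37) = 10302.25.

DWL = 10302.25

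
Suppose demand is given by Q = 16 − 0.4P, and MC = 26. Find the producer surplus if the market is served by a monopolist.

PS = 19.6

Inverting demand: P = 40 − 2.5Q.
A monopolist chooses Q where MR = MC. MR = 40 − 5Q; setting this equal to 26 gives Q = 2.8 and P = 33.
PS = (33 − 26)·2.8 = 19.6.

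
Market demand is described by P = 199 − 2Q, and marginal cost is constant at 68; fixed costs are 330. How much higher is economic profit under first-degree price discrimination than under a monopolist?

Economic profit rises by 2145.125

A monopolist chooses Q where MR = MC. MR = 199 − 4Q; setting this equal to 68 gives Q = 32.75 and P = 133.5.
Profit = (133.5 − 68)·32.75 − 330 = 1815.125.
Under first-degree price discrimination the firm charges each unit its demand price and produces up to where P = MC, i.e. Q = 65.5. Consumer surplus is zero; producer surplus equals total surplus.
PS equals the full surplus area, 4290.25. Profit = 4290.25 − 330 = 3960.25.
Change in economic profit: 3960.25 − 1815.125 = 2145.125.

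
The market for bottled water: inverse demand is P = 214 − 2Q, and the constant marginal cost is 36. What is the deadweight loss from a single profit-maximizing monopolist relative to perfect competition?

DWL = 1980.25

Perfect competition: P = MC = 36, so 214 − 2Q = 36 and Q = 89.
The monopolist equates marginal revenue to marginal cost: 214 − 4Q = 36, so Q = 44.5. From demand, P = 125.
DWL is the triangle between Q = 44.5 and Q = 89: ½·(89 − 44.5)·(125 − 36) = 1980.25.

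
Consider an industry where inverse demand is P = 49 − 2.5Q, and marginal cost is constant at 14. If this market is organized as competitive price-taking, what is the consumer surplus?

CS = 245

Under competition P = MC = 14, so Q = (49 − 14)/2.5 = 14.
CS = ½·(49 − 14)·14 = 245.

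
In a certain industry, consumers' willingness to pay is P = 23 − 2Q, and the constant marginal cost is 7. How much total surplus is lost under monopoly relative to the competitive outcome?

DWL = 16

Competitive firms price at marginal cost: P = 7, giving Q = 8.
Monopoly sets MR = MC: 23 − 4Q = 7 ⇒ Q = 4, P = 23 − 2·4 = 15.
DWL is the triangle between Q = 4 and Q = 8: ½·(8 − 4)·(15 − 7) = 16.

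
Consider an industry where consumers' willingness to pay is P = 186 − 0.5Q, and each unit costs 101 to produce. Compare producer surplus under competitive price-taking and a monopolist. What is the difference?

PS rises by 3612.5

Under competition P = MC = 101, so Q = (186 − 101)/0.5 = 170.
PS = (101 − 101)·170 = 0.
The monopolist equates marginal revenue to marginal cost: 186 − Q = 101, so Q = 85. From demand, P = 143.5.
PS = (143.5 − 101)·85 = 3612.5.
Change in producer surplus: 3612.5 − 0 = 3612.5.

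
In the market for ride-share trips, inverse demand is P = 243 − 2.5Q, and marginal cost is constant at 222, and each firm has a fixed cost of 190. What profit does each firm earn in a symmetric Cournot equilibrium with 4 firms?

In a 4-firm Cournot equilibrium, symmetry and the first-order condition give q = (243 − 222)/(12.5) = 1.68. So Q = 6.72 and P = 226.2.
Each firm's profit = (226.2 − 222)·1.68 − 190 = −182.944.

π_i = −182.944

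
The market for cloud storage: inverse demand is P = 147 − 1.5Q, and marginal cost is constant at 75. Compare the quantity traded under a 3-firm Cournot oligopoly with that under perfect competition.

With 3 symmetric Cournot firms, each firm's FOC gives 147 − 6q = 75, so q = 12, Q = 3·12 = 36, and P = 93.
Perfect competition: P = MC = 75, so 147 − 1.5Q = 75 and Q = 48.

Cournot: Q = 36; Competition: Q = 48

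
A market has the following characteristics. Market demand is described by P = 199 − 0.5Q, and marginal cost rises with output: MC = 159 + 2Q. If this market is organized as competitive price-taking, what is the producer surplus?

PS = 256

Under competition P = MC: 199 − 0.5Q = 159 + 2Q ⇒ Q = 16, P = 191.
PS = P·Q − VC(Q) = 191·16 − (159·16 + ½·2·16²) = 256.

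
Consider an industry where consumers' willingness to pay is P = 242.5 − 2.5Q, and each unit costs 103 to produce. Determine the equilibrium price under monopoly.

A monopolist chooses Q where MR = MC. MR = 242.5 − 5Q; setting this equal to 103 gives Q = 27.9 and P = 172.75.

P = 172.75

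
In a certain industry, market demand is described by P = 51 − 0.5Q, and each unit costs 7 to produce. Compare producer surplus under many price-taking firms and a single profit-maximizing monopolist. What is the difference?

Competitive firms price at marginal cost: P = 7, giving Q = 88.
PS = (7 − 7)·88 = 0.
A monopolist chooses Q where MR = MC. MR = 51 − Q; setting this equal to 7 gives Q = 44 and P = 29.
PS = (29 − 7)·44 = 968.
Change in producer surplus: 968 − 0 = 968.

Producer surplus rises by 968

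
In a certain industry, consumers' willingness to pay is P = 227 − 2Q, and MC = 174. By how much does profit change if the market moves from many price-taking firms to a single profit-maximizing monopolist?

π rises by 351.125

Perfect competition: P = MC = 174, so 227 − 2Q = 174 and Q = 26.5.
Profit = (174 − 174)·26.5 = 0.
Monopoly sets MR = MC: 227 − 4Q = 174 ⇒ Q = 13.25, P = 227 − 2·13.25 = 200.5.
Profit = (200.5 − 174)·13.25 = 351.125.
Change in profit: 351.125 − 0 = 351.125.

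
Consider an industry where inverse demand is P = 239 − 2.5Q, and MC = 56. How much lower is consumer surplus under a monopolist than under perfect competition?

Under competition P = MC = 56, so Q = (239 − 56)/2.5 = 73.2.
CS = ½·(239 − 56)·73.2 = 6697.8.
The monopolist equates marginal revenue to marginal cost: 239 − 5Q = 56, so Q = 36.6. From demand, P = 147.5.
CS = ½·(239 − 147.5)·36.6 = 1674.45.
Change in consumer surplus: 1674.45 − 6697.8 = −5023.35.

CS falls by 5023.35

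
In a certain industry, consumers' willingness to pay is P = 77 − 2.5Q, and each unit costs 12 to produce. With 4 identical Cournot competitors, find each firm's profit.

In a 4-firm Cournot equilibrium, symmetry and the first-order condition give q = (77 − 12)/(12.5) = 5.2. So Q = 20.8 and P = 25.
Each firm's profit = (25 − 12)·5.2 = 67.6.

π_i = 67.6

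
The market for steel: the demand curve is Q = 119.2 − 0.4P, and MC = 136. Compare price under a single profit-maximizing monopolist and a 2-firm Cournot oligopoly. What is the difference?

P falls by 27

Inverting demand: P = 298 − 2.5Q.
A monopolist chooses Q where MR = MC. MR = 298 − 5Q; setting this equal to 136 gives Q = 32.4 and P = 217.
In a 2-firm Cournot equilibrium, symmetry and the first-order condition give q = (298 − 136)/(7.5) = 21.6. So Q = 43.2 and P = 190.
Change in price: 190 − 217 = −27.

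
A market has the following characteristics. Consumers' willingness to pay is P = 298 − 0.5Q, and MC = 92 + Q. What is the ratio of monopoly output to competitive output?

A monopolist chooses Q where MR = MC. MR = 298 − Q; setting this equal to 92 + Q gives Q = 103 and P = 246.5.
Under competition P = MC: 298 − 0.5Q = 92 + Q ⇒ Q = 412/3, P = 688/3.
Ratio Q_m/Q_c = 103/(412/3) = 0.75.

Q_m/Q_c = 0.75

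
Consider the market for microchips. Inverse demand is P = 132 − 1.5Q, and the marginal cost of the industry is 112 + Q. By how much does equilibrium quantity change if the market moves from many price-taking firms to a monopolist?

Competitive equilibrium sets price equal to marginal cost: 132 − 1.5Q = 112 + Q, so Q = 8 and P = 120.
The monopolist equates marginal revenue to marginal cost: 132 − 3Q = 112 + Q, so Q = 5. From demand, P = 124.5.
Change in equilibrium quantity: 5 − 8 = −3.

Q falls by 3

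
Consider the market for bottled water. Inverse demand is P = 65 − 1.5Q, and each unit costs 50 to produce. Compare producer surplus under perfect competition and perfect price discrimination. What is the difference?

Competitive firms price at marginal cost: P = 50, giving Q = 10.
PS = (50 − 50)·10 = 0.
A perfectly discriminating monopolist sells every unit with P(Q) ≥ MC(Q), so output equals the competitive quantity Q = 10. Each buyer pays their reservation price, so CS = 0 and the firm captures all surplus.
PS = ½·(65 − 50)·10 = 75.
Change in producer surplus: 75 − 0 = 75.

PS rises by 75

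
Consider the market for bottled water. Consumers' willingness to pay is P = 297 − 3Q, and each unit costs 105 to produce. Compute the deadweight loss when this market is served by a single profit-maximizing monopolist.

DWL = 1536

Perfect competition: P = MC = 105, so 297 − 3Q = 105 and Q = 64.
A monopolist chooses Q where MR = MC. MR = 297 − 6Q; setting this equal to 105 gives Q = 32 and P = 201.
DWL is the triangle between Q = 32 and Q = 64: ½·(64 − 32)·(201 − 105) = 1536.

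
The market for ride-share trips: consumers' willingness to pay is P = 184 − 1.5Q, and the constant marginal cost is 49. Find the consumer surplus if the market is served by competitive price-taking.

CS = 6075

Competitive firms price at marginal cost: P = 49, giving Q = 90.
CS = ½·(184 − 49)·90 = 6075.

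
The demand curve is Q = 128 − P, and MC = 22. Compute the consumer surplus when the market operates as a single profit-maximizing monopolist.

Inverting demand: P = 128 − Q.
Monopoly sets MR = MC: 128 − 2Q = 22 ⇒ Q = 53, P = 128 − 53 = 75.
CS = ½·(128 − 75)·53 = 1404.5.

CS = 1404.5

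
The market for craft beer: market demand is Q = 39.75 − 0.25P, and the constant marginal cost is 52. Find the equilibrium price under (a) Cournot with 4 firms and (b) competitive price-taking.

Cournot: P = 73.4; Competition: P = 52

Inverting demand: P = 159 − 4Q.
In a 4-firm Cournot equilibrium, symmetry and the first-order condition give q = (159 − 52)/(20) = 5.35. So Q = 21.4 and P = 73.4.
Perfect competition: P = MC = 52, so 159 − 4Q = 52 and Q = 26.75.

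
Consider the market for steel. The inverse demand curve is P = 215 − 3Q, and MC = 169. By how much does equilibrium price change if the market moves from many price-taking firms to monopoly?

Competitive firms price at marginal cost: P = 169, giving Q = 46/3.
A monopolist chooses Q where MR = MC. MR = 215 − 6Q; setting this equal to 169 gives Q = 23/3 and P = 192.
Change in equilibrium price: 192 − 169 = 23.

Equilibrium price rises by 23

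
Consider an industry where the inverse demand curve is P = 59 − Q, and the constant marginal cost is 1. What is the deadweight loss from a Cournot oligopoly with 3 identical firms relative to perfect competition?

DWL = 105.125

Competitive firms price at marginal cost: P = 1, giving Q = 58.
With 3 symmetric Cournot firms, each firm's FOC gives 59 − 4q = 1, so q = 14.5, Q = 3·14.5 = 43.5, and P = 15.5.
DWL is the triangle between Q = 43.5 and Q = 58: ½·(58 − 43.5)·(15.5 − 1) = 105.125.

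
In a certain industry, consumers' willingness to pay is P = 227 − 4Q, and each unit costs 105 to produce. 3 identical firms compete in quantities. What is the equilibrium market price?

In a 3-firm Cournot equilibrium, symmetry and the first-order condition give q = (227 − 105)/(16) = 7.625. So Q = 22.875 and P = 135.5.

P = 135.5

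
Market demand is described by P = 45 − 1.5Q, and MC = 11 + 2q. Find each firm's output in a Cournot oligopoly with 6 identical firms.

q_i = 2.72

Cournot with 6 identical firms: the symmetric best-response condition is 45 − 10.5q = 11 + 2q. Each firm produces q = 2.72, total output Q = 16.32, price P = 20.52.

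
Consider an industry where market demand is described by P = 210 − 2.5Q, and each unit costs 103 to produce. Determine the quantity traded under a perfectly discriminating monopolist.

A perfectly discriminating monopolist sells every unit with P(Q) ≥ MC(Q), so output equals the competitive quantity Q = 42.8. Each buyer pays their reservation price, so CS = 0 and the firm captures all surplus.

Q = 42.8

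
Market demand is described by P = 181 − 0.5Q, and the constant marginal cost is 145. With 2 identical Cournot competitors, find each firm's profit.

Cournot with 2 identical firms: the symmetric best-response condition is 181 − 1.5q = 145. Each firm produces q = 24, total output Q = 48, price P = 157.
Each firm's profit = (157 − 145)·24 = 288.

π_i = 288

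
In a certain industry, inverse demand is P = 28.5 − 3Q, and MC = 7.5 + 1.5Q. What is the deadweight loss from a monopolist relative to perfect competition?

DWL = 7.84

Competitive equilibrium sets price equal to marginal cost: 28.5 − 3Q = 7.5 + 1.5Q, so Q = 14/3 and P = 14.5.
A monopolist chooses Q where MR = MC. MR = 28.5 − 6Q; setting this equal to 7.5 + 1.5Q gives Q = 2.8 and P = 20.1.
CS = ½·(28.5 − 14.5)·14/3 = 98/3; PS = (14.5·14/3 − 7.5·14/3 − ½·1.5·(14/3)²) = 49/3; TS = 49.
CS = ½·(28.5 − 20.1)·2.8 = 11.76; PS = (20.1·2.8 − 7.5·2.8 − ½·1.5·2.8²) = 29.4; TS = 41.16.
DWL = 49 − 41.16 = 7.84.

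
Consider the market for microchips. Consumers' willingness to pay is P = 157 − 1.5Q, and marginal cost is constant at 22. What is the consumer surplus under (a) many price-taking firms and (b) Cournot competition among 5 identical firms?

Perfect competition: P = MC = 22, so 157 − 1.5Q = 22 and Q = 90.
CS = ½·(157 − 22)·90 = 6075.
In a 5-firm Cournot equilibrium, symmetry and the first-order condition give q = (157 − 22)/(9) = 15. So Q = 75 and P = 44.5.
CS = ½·(157 − 44.5)·75 = 4218.75.

Competition: CS = 6075; Cournot: CS = 4218.75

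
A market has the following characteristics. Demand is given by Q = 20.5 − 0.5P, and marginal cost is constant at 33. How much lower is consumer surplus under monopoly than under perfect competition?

Consumer surplus falls by 12

Inverting demand: P = 41 − 2Q.
Competitive firms price at marginal cost: P = 33, giving Q = 4.
CS = ½·(41 − 33)·4 = 16.
Monopoly sets MR = MC: 41 − 4Q = 33 ⇒ Q = 2, P = 41 − 2·2 = 37.
CS = ½·(41 − 37)·2 = 4.
Change in consumer surplus: 4 − 16 = −12.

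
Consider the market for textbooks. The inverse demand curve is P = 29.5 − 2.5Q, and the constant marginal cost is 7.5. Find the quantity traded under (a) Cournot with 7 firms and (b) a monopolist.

With 7 symmetric Cournot firms, each firm's FOC gives 29.5 − 20q = 7.5, so q = 1.1, Q = 7·1.1 = 7.7, and P = 10.25.
A monopolist chooses Q where MR = MC. MR = 29.5 − 5Q; setting this equal to 7.5 gives Q = 4.4 and P = 18.5.

Cournot: Q = 7.7; Monopoly: Q = 4.4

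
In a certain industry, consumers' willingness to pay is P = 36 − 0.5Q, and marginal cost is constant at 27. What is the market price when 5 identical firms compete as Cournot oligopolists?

Cournot with 5 identical firms: the symmetric best-response condition is 36 − 3q = 27. Each firm produces q = 3, total output Q = 15, price P = 28.5.

P = 28.5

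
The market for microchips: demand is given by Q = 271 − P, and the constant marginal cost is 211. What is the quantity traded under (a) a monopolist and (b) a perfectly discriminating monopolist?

Monopoly: Q = 30; Perfect PD: Q = 60

Inverting demand: P = 271 − Q.
The monopolist equates marginal revenue to marginal cost: 271 − 2Q = 211, so Q = 30. From demand, P = 241.
Under first-degree price discrimination the firm charges each unit its demand price and produces up to where P = MC, i.e. Q = 60. Consumer surplus is zero; producer surplus equals total surplus.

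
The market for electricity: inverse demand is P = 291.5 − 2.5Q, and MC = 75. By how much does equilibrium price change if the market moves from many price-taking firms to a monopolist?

Equilibrium price rises by 108.25

Perfect competition: P = MC = 75, so 291.5 − 2.5Q = 75 and Q = 86.6.
The monopolist equates marginal revenue to marginal cost: 291.5 − 5Q = 75, so Q = 43.3. From demand, P = 183.25.
Change in equilibrium price: 183.25 − 75 = 108.25.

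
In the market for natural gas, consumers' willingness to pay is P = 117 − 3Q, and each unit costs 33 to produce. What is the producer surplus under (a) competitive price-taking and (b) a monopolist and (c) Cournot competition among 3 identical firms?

Under competition P = MC = 33, so Q = (117 − 33)/3 = 28.
PS = (33 − 33)·28 = 0.
The monopolist equates marginal revenue to marginal cost: 117 − 6Q = 33, so Q = 14. From demand, P = 75.
PS = (75 − 33)·14 = 588.
Cournot with 3 identical firms: the symmetric best-response condition is 117 − 12q = 33. Each firm produces q = 7, total output Q = 21, price P = 54.
PS = (54 − 33)·21 = 441.

Competition: PS = 0; Monopoly: PS = 588; Cournot: PS = 441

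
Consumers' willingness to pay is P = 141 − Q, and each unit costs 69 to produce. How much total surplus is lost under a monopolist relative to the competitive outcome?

DWL = 648

Perfect competition: P = MC = 69, so 141 − Q = 69 and Q = 72.
A monopolist chooses Q where MR = MC. MR = 141 − 2Q; setting this equal to 69 gives Q = 36 and P = 105.
DWL is the triangle between Q = 36 and Q = 72: ½·(72 − 36)·(105 − 69) = 648.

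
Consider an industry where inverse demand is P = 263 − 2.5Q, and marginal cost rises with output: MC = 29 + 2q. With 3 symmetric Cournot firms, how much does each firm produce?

q_i = 19.5

Cournot with 3 identical firms: the symmetric best-response condition is 263 − 10q = 29 + 2q. Each firm produces q = 19.5, total output Q = 58.5, price P = 116.75.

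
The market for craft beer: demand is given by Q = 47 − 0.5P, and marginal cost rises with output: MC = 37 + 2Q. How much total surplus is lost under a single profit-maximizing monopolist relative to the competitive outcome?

Inverting demand: P = 94 − 2Q.
Competitive equilibrium sets price equal to marginal cost: 94 − 2Q = 37 + 2Q, so Q = 14.25 and P = 65.5.
Monopoly sets MR = MC: 94 − 4Q = 37 + 2Q ⇒ Q = 9.5, P = 94 − 2·9.5 = 75.
CS = ½·(94 − 65.5)·14.25 = 3249/16; PS = (65.5·14.25 − 37·14.25 − ½·2·14.25²) = 3249/16; TS = 406.125.
CS = ½·(94 − 75)·9.5 = 90.25; PS = (75·9.5 − 37·9.5 − ½·2·9.5²) = 270.75; TS = 361.
DWL = 406.125 − 361 = 45.125.

DWL = 45.125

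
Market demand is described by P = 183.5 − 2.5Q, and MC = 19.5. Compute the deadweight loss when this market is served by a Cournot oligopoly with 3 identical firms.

Under competition P = MC = 19.5, so Q = (183.5 − 19.5)/2.5 = 65.6.
With 3 symmetric Cournot firms, each firm's FOC gives 183.5 − 10q = 19.5, so q = 16.4, Q = 3·16.4 = 49.2, and P = 60.5.
DWL is the triangle between Q = 49.2 and Q = 65.6: ½·(65.6 − 49.2)·(60.5 − 19.5) = 336.2.

DWL = 336.2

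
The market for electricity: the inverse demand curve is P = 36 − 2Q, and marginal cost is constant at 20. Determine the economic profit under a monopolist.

Profit = 32

A monopolist chooses Q where MR = MC. MR = 36 − 4Q; setting this equal to 20 gives Q = 4 and P = 28.
Profit = (28 − 20)·4 = 32.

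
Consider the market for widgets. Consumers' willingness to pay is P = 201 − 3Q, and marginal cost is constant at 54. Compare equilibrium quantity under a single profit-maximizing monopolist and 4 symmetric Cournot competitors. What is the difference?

The monopolist equates marginal revenue to marginal cost: 201 − 6Q = 54, so Q = 24.5. From demand, P = 127.5.
With 4 symmetric Cournot firms, each firm's FOC gives 201 − 15q = 54, so q = 9.8, Q = 4·9.8 = 39.2, and P = 83.4.
Change in equilibrium quantity: 39.2 − 24.5 = 14.7.

Q rises by 14.7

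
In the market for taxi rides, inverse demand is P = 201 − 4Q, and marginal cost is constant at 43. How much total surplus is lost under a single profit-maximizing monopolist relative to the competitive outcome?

DWL = 780.125

Under competition P = MC = 43, so Q = (201 − 43)/4 = 39.5.
Monopoly sets MR = MC: 201 − 8Q = 43 ⇒ Q = 19.75, P = 201 − 4·19.75 = 122.
DWL is the triangle between Q = 19.75 and Q = 39.5: ½·(39.5 − 19.75)·(122 − 43) = 780.125.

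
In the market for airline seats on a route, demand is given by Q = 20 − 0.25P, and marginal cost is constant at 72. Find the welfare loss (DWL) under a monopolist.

Inverting demand: P = 80 − 4Q.
Under competition P = MC = 72, so Q = (80 − 72)/4 = 2.
Monopoly sets MR = MC: 80 − 8Q = 72 ⇒ Q = 1, P = 80 − 4·1 = 76.
DWL is the triangle between Q = 1 and Q = 2: ½·(2 − 1)·(76 − 72) = 2.

DWL = 2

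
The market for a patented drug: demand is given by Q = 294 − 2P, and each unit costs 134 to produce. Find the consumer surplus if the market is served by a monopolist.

Inverting demand: P = 147 − 0.5Q.
A monopolist chooses Q where MR = MC. MR = 147 − Q; setting this equal to 134 gives Q = 13 and P = 140.5.
CS = ½·(147 − 140.5)·13 = 42.25.

CS = 42.25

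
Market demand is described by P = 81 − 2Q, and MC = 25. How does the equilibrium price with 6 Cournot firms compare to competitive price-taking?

With 6 symmetric Cournot firms, each firm's FOC gives 81 − 14q = 25, so q = 4, Q = 6·4 = 24, and P = 33.
Perfect competition: P = MC = 25, so 81 − 2Q = 25 and Q = 28.

Cournot: P = 33; Competition: P = 25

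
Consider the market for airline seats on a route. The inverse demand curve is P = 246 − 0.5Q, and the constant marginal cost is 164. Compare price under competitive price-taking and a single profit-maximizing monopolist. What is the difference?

P rises by 41

Perfect competition: P = MC = 164, so 246 − 0.5Q = 164 and Q = 164.
A monopolist chooses Q where MR = MC. MR = 246 − Q; setting this equal to 164 gives Q = 82 and P = 205.
Change in price: 205 − 164 = 41.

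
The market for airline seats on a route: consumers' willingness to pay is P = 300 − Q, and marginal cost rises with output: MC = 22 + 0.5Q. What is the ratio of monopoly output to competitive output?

Q_m/Q_c = 0.6

Monopoly sets MR = MC: 300 − 2Q = 22 + 0.5Q ⇒ Q = 111.2, P = 300 − 111.2 = 188.8.
Under competition P = MC: 300 − Q = 22 + 0.5Q ⇒ Q = 556/3, P = 344/3.
Ratio Q_m/Q_c = 111.2/(556/3) = 0.6.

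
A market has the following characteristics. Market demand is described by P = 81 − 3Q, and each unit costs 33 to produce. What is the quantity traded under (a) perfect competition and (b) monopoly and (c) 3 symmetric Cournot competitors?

Competition: Q = 16; Monopoly: Q = 8; Cournot: Q = 12

Competitive firms price at marginal cost: P = 33, giving Q = 16.
The monopolist equates marginal revenue to marginal cost: 81 − 6Q = 33, so Q = 8. From demand, P = 57.
With 3 symmetric Cournot firms, each firm's FOC gives 81 − 12q = 33, so q = 4, Q = 3·4 = 12, and P = 45.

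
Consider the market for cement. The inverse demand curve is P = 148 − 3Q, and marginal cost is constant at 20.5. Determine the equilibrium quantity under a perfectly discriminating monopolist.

Under first-degree price discrimination the firm charges each unit its demand price and produces up to where P = MC, i.e. Q = 42.5. Consumer surplus is zero; producer surplus equals total surplus.

Q = 42.5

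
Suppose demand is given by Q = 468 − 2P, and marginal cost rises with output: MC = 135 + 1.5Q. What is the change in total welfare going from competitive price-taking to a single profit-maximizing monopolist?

Total welfare falls by 98.01

Inverting demand: P = 234 − 0.5Q.
Competitive equilibrium sets price equal to marginal cost: 234 − 0.5Q = 135 + 1.5Q, so Q = 49.5 and P = 209.25.
CS = ½·(234 − 209.25)·49.5 = 9801/16; PS = (209.25·49.5 − 135·49.5 − ½·1.5·49.5²) = 29403/16; TS = 2450.25.
A monopolist chooses Q where MR = MC. MR = 234 − Q; setting this equal to 135 + 1.5Q gives Q = 39.6 and P = 214.2.
CS = ½·(234 − 214.2)·39.6 = 392.04; PS = (214.2·39.6 − 135·39.6 − ½·1.5·39.6²) = 1960.2; TS = 2352.24.
Change in total welfare: 2352.24 − 2450.25 = −98.01.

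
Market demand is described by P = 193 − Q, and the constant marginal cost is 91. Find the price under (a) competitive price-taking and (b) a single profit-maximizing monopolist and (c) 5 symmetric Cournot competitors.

Competitive firms price at marginal cost: P = 91, giving Q = 102.
The monopolist equates marginal revenue to marginal cost: 193 − 2Q = 91, so Q = 51. From demand, P = 142.
Cournot with 5 identical firms: the symmetric best-response condition is 193 − 6q = 91. Each firm produces q = 17, total output Q = 85, price P = 108.

Competition: P = 91; Monopoly: P = 142; Cournot: P = 108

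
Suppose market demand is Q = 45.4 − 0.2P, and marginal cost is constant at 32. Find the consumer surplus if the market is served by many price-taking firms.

Inverting demand: P = 227 − 5Q.
Under competition P = MC = 32, so Q = (227 − 32)/5 = 39.
CS = ½·(227 − 32)·39 = 3802.5.

CS = 3802.5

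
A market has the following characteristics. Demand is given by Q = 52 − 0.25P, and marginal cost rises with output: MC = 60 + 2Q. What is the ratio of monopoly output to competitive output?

Inverting demand: P = 208 − 4Q.
Monopoly sets MR = MC: 208 − 8Q = 60 + 2Q ⇒ Q = 14.8, P = 208 − 4·14.8 = 148.8.
Competitive equilibrium sets price equal to marginal cost: 208 − 4Q = 60 + 2Q, so Q = 74/3 and P = 328/3.
Ratio Q_m/Q_c = 14.8/(74/3) = 0.6.

Q_m/Q_c = 0.6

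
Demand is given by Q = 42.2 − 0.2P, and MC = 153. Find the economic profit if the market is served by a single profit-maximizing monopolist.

Inverting demand: P = 211 − 5Q.
A monopolist chooses Q where MR = MC. MR = 211 − 10Q; setting this equal to 153 gives Q = 5.8 and P = 182.
Profit = (182 − 153)·5.8 = 168.2.

Profit = 168.2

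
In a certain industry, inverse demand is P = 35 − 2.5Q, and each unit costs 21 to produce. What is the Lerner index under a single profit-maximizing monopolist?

Lerner index = 0.25

Monopoly sets MR = MC: 35 − 5Q = 21 ⇒ Q = 2.8, P = 35 − 2.5·2.8 = 28.
Lerner index = (P − MC)/P = (28 − 21)/28 = 0.25.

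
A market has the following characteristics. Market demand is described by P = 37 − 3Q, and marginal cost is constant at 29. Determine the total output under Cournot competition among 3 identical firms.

In a 3-firm Cournot equilibrium, symmetry and the first-order condition give q = (37 − 29)/(12) = 2/3. So Q = 2 and P = 31.

Q = 2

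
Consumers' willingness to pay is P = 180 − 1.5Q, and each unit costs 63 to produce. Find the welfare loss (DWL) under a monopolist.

Competitive firms price at marginal cost: P = 63, giving Q = 78.
Monopoly sets MR = MC: 180 − 3Q = 63 ⇒ Q = 39, P = 180 − 1.5·39 = 121.5.
DWL is the triangle between Q = 39 and Q = 78: ½·(78 − 39)·(121.5 − 63) = 1140.75.

DWL = 1140.75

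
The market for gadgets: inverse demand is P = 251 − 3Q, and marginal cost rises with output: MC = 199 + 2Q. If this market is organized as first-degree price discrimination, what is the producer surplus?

PS = 270.4

A perfectly discriminating monopolist sells every unit with P(Q) ≥ MC(Q), so output equals the competitive quantity Q = 10.4. Each buyer pays their reservation price, so CS = 0 and the firm captures all surplus.
PS = ½·(251 − 199)·10.4 = 270.4.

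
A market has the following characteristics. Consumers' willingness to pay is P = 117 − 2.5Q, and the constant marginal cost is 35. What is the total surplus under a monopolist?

A monopolist chooses Q where MR = MC. MR = 117 − 5Q; setting this equal to 35 gives Q = 16.4 and P = 76.
CS = ½·(117 − 76)·16.4 = 336.2; PS = (76 − 35)·16.4 = 672.4; TS = 1008.6.

TS = 1008.6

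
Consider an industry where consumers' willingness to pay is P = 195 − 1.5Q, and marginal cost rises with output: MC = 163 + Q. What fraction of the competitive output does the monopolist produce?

The monopolist equates marginal revenue to marginal cost: 195 − 3Q = 163 + Q, so Q = 8. From demand, P = 183.
Under competition P = MC: 195 − 1.5Q = 163 + Q ⇒ Q = 12.8, P = 175.8.
Ratio Q_m/Q_c = 8/12.8 = 0.625.

Q_m/Q_c = 0.625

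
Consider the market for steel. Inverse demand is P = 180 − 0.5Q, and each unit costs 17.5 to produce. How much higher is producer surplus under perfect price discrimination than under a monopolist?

Monopoly sets MR = MC: 180 − Q = 17.5 ⇒ Q = 162.5, P = 180 − 0.5·162.5 = 98.75.
PS = (98.75 − 17.5)·162.5 = 13203.125.
A perfectly discriminating monopolist sells every unit with P(Q) ≥ MC(Q), so output equals the competitive quantity Q = 325. Each buyer pays their reservation price, so CS = 0 and the firm captures all surplus.
PS = ½·(180 − 17.5)·325 = 26406.25.
Change in producer surplus: 26406.25 − 13203.125 = 13203.125.

Producer surplus rises by 13203.125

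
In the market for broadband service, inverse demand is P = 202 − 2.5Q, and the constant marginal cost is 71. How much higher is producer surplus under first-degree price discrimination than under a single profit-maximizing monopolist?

Producer surplus rises by 1716.1

A monopolist chooses Q where MR = MC. MR = 202 − 5Q; setting this equal to 71 gives Q = 26.2 and P = 136.5.
PS = (136.5 − 71)·26.2 = 1716.1.
Under first-degree price discrimination the firm charges each unit its demand price and produces up to where P = MC, i.e. Q = 52.4. Consumer surplus is zero; producer surplus equals total surplus.
PS = ½·(202 − 71)·52.4 = 3432.2.
Change in producer surplus: 3432.2 − 1716.1 = 1716.1.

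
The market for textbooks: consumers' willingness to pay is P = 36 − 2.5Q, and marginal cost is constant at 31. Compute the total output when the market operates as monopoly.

The monopolist equates marginal revenue to marginal cost: 36 − 5Q = 31, so Q = 1. From demand, P = 33.5.

Q = 1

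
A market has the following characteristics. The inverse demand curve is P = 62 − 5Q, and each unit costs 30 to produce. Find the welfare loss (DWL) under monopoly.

DWL = 25.6

Competitive firms price at marginal cost: P = 30, giving Q = 6.4.
The monopolist equates marginal revenue to marginal cost: 62 − 10Q = 30, so Q = 3.2. From demand, P = 46.
DWL is the triangle between Q = 3.2 and Q = 6.4: ½·(6.4 − 3.2)·(46 − 30) = 25.6.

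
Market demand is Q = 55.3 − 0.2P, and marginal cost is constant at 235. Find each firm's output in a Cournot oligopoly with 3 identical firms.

q_i = 2.075

Inverting demand: P = 276.5 − 5Q.
With 3 symmetric Cournot firms, each firm's FOC gives 276.5 − 20q = 235, so q = 2.075, Q = 3·2.075 = 6.225, and P = 245.375.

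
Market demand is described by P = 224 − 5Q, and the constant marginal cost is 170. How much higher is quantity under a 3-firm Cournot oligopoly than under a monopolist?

A monopolist chooses Q where MR = MC. MR = 224 − 10Q; setting this equal to 170 gives Q = 5.4 and P = 197.
In a 3-firm Cournot equilibrium, symmetry and the first-order condition give q = (224 − 170)/(20) = 2.7. So Q = 8.1 and P = 183.5.
Change in quantity: 8.1 − 5.4 = 2.7.

Q rises by 2.7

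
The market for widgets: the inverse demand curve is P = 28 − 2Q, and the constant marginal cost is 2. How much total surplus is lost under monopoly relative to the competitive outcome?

DWL = 42.25

Competitive firms price at marginal cost: P = 2, giving Q = 13.
The monopolist equates marginal revenue to marginal cost: 28 − 4Q = 2, so Q = 6.5. From demand, P = 15.
DWL is the triangle between Q = 6.5 and Q = 13: ½·(13 − 6.5)·(15 − 2) = 42.25.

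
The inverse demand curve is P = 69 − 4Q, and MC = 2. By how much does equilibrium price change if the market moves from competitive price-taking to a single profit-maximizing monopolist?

Competitive firms price at marginal cost: P = 2, giving Q = 16.75.
The monopolist equates marginal revenue to marginal cost: 69 − 8Q = 2, so Q = 8.375. From demand, P = 35.5.
Change in equilibrium price: 35.5 − 2 = 33.5.

P rises by 33.5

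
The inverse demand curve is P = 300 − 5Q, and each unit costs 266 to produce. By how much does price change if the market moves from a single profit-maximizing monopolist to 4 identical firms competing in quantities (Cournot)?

A monopolist chooses Q where MR = MC. MR = 300 − 10Q; setting this equal to 266 gives Q = 3.4 and P = 283.
In a 4-firm Cournot equilibrium, symmetry and the first-order condition give q = (300 − 266)/(25) = 1.36. So Q = 5.44 and P = 272.8.
Change in price: 272.8 − 283 = −10.2.

Price falls by 10.2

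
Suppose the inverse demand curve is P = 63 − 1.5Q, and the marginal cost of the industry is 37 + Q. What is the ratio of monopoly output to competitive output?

The monopolist equates marginal revenue to marginal cost: 63 − 3Q = 37 + Q, so Q = 6.5. From demand, P = 53.25.
Under competition P = MC: 63 − 1.5Q = 37 + Q ⇒ Q = 10.4, P = 47.4.
Ratio Q_m/Q_c = 6.5/10.4 = 0.625.

Q_m/Q_c = 0.625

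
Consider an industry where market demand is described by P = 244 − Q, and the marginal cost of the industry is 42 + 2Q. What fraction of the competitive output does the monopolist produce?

Q_m/Q_c = 0.75

The monopolist equates marginal revenue to marginal cost: 244 − 2Q = 42 + 2Q, so Q = 50.5. From demand, P = 193.5.
Competitive equilibrium sets price equal to marginal cost: 244 − Q = 42 + 2Q, so Q = 202/3 and P = 530/3.
Ratio Q_m/Q_c = 50.5/(202/3) = 0.75.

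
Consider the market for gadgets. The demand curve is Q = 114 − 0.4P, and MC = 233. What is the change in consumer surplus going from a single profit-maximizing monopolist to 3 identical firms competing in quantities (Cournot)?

Inverting demand: P = 285 − 2.5Q.
A monopolist chooses Q where MR = MC. MR = 285 − 5Q; setting this equal to 233 gives Q = 10.4 and P = 259.
CS = ½·(285 − 259)·10.4 = 135.2.
With 3 symmetric Cournot firms, each firm's FOC gives 285 − 10q = 233, so q = 5.2, Q = 3·5.2 = 15.6, and P = 246.
CS = ½·(285 − 246)·15.6 = 304.2.
Change in consumer surplus: 304.2 − 135.2 = 169.

CS rises by 169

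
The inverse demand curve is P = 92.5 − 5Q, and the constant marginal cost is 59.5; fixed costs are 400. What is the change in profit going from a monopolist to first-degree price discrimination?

A monopolist chooses Q where MR = MC. MR = 92.5 − 10Q; setting this equal to 59.5 gives Q = 3.3 and P = 76.
Profit = (76 − 59.5)·3.3 − 400 = −345.55.
With perfect price discrimination, output is the efficient level Q = 6.6 (where demand meets MC), but every buyer pays their willingness to pay: CS = 0 and PS = total surplus.
PS equals the full surplus area, 108.9. Profit = 108.9 − 400 = −291.1.
Change in profit: −291.1 − −345.55 = 54.45.

Profit rises by 54.45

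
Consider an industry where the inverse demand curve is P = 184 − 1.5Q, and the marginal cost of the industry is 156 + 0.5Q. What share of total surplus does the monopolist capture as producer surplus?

PS/TS = 0.7

Monopoly sets MR = MC: 184 − 3Q = 156 + 0.5Q ⇒ Q = 8, P = 184 − 1.5·8 = 172.
CS = ½·(184 − 172)·8 = 48.
PS = P·Q − VC(Q) = 172·8 − (156·8 + ½·0.5·8²) = 112.
Share captured = PS/TS = 112/160 = 0.7.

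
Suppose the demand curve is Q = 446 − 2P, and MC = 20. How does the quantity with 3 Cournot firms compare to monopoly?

Inverting demand: P = 223 − 0.5Q.
Cournot with 3 identical firms: the symmetric best-response condition is 223 − 2q = 20. Each firm produces q = 101.5, total output Q = 304.5, price P = 70.75.
The monopolist equates marginal revenue to marginal cost: 223 − Q = 20, so Q = 203. From demand, P = 121.5.

Cournot: Q = 304.5; Monopoly: Q = 203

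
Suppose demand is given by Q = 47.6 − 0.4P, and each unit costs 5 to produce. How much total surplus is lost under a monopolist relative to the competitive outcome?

DWL = 649.8

Inverting demand: P = 119 − 2.5Q.
Perfect competition: P = MC = 5, so 119 − 2.5Q = 5 and Q = 45.6.
The monopolist equates marginal revenue to marginal cost: 119 − 5Q = 5, so Q = 22.8. From demand, P = 62.
DWL is the triangle between Q = 22.8 and Q = 45.6: ½·(45.6 − 22.8)·(62 − 5) = 649.8.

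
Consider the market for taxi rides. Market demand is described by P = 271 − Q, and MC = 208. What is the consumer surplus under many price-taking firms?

CS = 1984.5

Perfect competition: P = MC = 208, so 271 − Q = 208 and Q = 63.
CS = ½·(271 − 208)·63 = 1984.5.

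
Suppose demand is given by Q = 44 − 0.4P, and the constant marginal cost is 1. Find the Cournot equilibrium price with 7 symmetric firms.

Inverting demand: P = 110 − 2.5Q.
With 7 symmetric Cournot firms, each firm's FOC gives 110 − 20q = 1, so q = 5.45, Q = 7·5.45 = 38.15, and P = 14.625.

P = 14.625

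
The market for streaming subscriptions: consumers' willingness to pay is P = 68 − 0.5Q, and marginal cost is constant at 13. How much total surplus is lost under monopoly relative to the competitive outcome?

Perfect competition: P = MC = 13, so 68 − 0.5Q = 13 and Q = 110.
The monopolist equates marginal revenue to marginal cost: 68 − Q = 13, so Q = 55. From demand, P = 40.5.
DWL is the triangle between Q = 55 and Q = 110: ½·(110 − 55)·(40.5 − 13) = 756.25.

DWL = 756.25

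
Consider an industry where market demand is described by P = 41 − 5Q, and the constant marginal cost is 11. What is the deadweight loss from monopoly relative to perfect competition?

Perfect competition: P = MC = 11, so 41 − 5Q = 11 and Q = 6.
A monopolist chooses Q where MR = MC. MR = 41 − 10Q; setting this equal to 11 gives Q = 3 and P = 26.
DWL is the triangle between Q = 3 and Q = 6: ½·(6 − 3)·(26 − 11) = 22.5.

DWL = 22.5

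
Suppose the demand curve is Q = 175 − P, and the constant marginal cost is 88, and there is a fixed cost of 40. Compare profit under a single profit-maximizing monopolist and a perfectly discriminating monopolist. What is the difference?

π rises by 1892.25

Inverting demand: P = 175 − Q.
The monopolist equates marginal revenue to marginal cost: 175 − 2Q = 88, so Q = 43.5. From demand, P = 131.5.
Profit = (131.5 − 88)·43.5 − 40 = 1852.25.
Under first-degree price discrimination the firm charges each unit its demand price and produces up to where P = MC, i.e. Q = 87. Consumer surplus is zero; producer surplus equals total surplus.
PS equals the full surplus area, 3784.5. Profit = 3784.5 − 40 = 3744.5.
Change in profit: 3744.5 − 1852.25 = 1892.25.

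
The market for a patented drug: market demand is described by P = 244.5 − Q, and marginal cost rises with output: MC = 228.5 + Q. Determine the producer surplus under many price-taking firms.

Competitive equilibrium sets price equal to marginal cost: 244.5 − Q = 228.5 + Q, so Q = 8 and P = 236.5.
PS = P·Q − VC(Q) = 236.5·8 − (228.5·8 + ½·1·8²) = 32.

PS = 32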